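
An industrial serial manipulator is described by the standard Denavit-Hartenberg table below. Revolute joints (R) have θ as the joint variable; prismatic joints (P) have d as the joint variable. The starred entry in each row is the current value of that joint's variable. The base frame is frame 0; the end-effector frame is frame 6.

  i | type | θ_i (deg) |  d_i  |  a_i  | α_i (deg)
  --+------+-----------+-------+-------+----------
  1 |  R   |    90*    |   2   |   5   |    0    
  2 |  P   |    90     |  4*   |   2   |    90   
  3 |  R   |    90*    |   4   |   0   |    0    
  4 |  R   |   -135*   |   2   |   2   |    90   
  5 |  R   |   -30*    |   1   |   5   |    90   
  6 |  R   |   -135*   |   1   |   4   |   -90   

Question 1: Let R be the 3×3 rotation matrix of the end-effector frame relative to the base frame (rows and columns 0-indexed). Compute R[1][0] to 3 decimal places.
End-effector x-axis (col 0 of R) = (-0.0670,0.3536,0.9330)
R[1][0] = 0.3536

0.354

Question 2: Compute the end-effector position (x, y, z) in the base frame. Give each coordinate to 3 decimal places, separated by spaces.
after link 1: o_1 = (0.0000, 5.0000, 2.0000)
after link 2: o_2 = (-2.0000, 5.0000, 6.0000)
after link 3: o_3 = (-2.0000, 9.0000, 6.0000)
after link 4: o_4 = (-3.4142, 11.0000, 4.5858)
after link 5: o_5 = (-5.7690, 8.5000, 0.8168)
after link 6: o_6 = (-5.6834, 9.0482, 4.9024)

-5.683 9.048 4.902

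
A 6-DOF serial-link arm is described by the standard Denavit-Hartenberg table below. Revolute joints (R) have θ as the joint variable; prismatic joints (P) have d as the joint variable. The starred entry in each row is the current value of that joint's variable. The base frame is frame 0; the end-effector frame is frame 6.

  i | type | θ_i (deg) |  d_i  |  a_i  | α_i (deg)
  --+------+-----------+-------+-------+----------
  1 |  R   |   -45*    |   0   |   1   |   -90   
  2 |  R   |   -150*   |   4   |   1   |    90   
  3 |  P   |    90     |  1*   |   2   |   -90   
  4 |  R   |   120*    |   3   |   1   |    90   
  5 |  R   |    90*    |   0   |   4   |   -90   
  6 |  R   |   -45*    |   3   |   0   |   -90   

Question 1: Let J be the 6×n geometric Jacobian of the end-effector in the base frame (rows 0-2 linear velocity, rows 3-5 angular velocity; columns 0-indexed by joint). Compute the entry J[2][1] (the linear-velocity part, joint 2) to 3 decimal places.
axis z_1 = (0.7071,0.7071,0.0000); lever o_n−o_1 = (7.6581,2.2414,-5.3660)
cross product → J_v[:, 1] = (-3.7944,3.7944,-3.8301)
J_ω[:, 1] = z_1
entry J[2][1] = -3.8301

-3.830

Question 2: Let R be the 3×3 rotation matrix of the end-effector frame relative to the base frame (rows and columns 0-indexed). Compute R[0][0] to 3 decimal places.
0.991

End-effector x-axis (col 0 of R) = (0.9910,-0.1250,-0.0474)
R[0][0] = 0.9910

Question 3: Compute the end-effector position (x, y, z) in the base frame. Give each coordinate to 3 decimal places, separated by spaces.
after link 1: o_1 = (0.7071, -0.7071, 0.0000)
after link 2: o_2 = (2.9232, 2.7337, 0.5000)
after link 3: o_3 = (3.9838, 4.5015, -0.3660)
after link 4: o_4 = (5.7736, 2.0046, -1.1160)
after link 5: o_5 = (8.2231, -0.4449, -3.1160)
after link 6: o_6 = (8.3652, 1.5343, -5.3660)

8.365 1.534 -5.366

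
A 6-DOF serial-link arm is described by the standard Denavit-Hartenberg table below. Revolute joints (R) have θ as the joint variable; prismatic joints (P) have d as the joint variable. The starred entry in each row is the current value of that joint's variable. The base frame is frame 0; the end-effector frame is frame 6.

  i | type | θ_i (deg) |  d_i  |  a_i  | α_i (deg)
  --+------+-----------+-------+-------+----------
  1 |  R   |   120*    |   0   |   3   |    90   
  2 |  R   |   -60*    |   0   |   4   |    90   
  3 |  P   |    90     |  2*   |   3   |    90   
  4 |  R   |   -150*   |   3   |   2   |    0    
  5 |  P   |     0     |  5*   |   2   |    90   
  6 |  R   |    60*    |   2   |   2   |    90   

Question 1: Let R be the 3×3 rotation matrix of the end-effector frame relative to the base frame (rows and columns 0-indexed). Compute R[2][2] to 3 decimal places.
End-effector z-axis (col 2 of R) = (-0.7120,-0.2667,0.6495)
R[2][2] = 0.6495

0.650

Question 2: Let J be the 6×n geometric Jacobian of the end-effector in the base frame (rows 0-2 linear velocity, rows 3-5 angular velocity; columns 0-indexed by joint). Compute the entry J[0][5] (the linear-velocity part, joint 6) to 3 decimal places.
axis z_5 = (-0.0580,-0.8995,-0.4330); lever o_n−o_5 = (-1.5155,-1.1071,-2.1160)
cross product → J_v[:, 5] = (1.4240,0.5335,-1.2990)
J_ω[:, 5] = z_5
entry J[0][5] = 1.4240

1.424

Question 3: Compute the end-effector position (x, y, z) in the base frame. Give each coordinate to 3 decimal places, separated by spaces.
after link 1: o_1 = (-1.5000, 2.5981, 0.0000)
after link 2: o_2 = (-2.5000, 4.3301, -3.4641)
after link 3: o_3 = (0.9641, 4.3301, -4.4641)
after link 4: o_4 = (-1.7189, 5.5131, -6.5622)
after link 5: o_5 = (-4.9019, 7.5622, -10.3923)
after link 6: o_6 = (-6.4175, 6.4551, -12.5083)

-6.417 6.455 -12.508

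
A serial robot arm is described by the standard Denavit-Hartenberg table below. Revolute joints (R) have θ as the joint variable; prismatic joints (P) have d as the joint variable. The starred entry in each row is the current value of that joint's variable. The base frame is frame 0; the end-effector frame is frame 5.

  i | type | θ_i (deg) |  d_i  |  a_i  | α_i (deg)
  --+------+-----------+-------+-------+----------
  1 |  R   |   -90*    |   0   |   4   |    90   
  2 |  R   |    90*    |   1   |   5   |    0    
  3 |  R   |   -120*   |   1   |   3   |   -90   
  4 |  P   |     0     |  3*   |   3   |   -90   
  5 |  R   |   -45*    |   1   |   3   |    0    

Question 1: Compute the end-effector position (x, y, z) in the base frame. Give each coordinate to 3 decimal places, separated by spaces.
after link 1: o_1 = (0.0000, -4.0000, 0.0000)
after link 2: o_2 = (-1.0000, -4.0000, 5.0000)
after link 3: o_3 = (-2.0000, -6.5981, 3.5000)
after link 4: o_4 = (-2.0000, -10.6962, 4.5981)
after link 5: o_5 = (-1.0000, -13.5939, 5.3745)

-1.000 -13.594 5.375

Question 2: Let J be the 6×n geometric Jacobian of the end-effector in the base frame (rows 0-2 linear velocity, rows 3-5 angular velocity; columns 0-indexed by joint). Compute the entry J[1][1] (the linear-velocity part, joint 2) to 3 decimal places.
axis z_1 = (-1.0000,-0.0000,0.0000); lever o_n−o_1 = (-1.0000,-9.5939,5.3745)
cross product → J_v[:, 1] = (0.0000,5.3745,9.5939)
J_ω[:, 1] = z_1
entry J[1][1] = 5.3745

5.375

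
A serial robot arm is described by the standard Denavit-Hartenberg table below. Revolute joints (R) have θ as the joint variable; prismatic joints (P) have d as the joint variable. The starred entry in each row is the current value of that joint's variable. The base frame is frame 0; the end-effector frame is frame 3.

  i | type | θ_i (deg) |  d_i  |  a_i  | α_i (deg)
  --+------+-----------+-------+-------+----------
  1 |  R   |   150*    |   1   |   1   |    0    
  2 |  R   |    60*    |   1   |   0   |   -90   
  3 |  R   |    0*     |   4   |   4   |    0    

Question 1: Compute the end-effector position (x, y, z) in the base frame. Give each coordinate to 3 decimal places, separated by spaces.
-2.330 -4.964 2.000

after link 1: o_1 = (-0.8660, 0.5000, 1.0000)
after link 2: o_2 = (-0.8660, 0.5000, 2.0000)
after link 3: o_3 = (-2.3301, -4.9641, 2.0000)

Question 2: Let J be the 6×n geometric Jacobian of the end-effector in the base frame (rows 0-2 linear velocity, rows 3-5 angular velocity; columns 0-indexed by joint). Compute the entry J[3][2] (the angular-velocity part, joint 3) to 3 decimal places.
0.500

axis z_2 = (0.5000,-0.8660,0.0000); lever o_n−o_2 = (-1.4641,-5.4641,0.0000)
cross product → J_v[:, 2] = (-0.0000,-0.0000,-4.0000)
J_ω[:, 2] = z_2
entry J[3][2] = 0.5000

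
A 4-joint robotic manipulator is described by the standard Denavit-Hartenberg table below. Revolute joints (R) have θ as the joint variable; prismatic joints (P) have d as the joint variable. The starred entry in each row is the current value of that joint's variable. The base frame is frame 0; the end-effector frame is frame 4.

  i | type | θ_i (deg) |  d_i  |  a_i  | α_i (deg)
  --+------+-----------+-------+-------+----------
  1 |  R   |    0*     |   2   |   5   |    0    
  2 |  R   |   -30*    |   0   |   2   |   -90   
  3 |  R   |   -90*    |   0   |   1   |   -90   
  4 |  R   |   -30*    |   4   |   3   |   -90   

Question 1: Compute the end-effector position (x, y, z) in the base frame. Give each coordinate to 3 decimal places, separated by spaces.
10.946 -1.701 5.598

after link 1: o_1 = (5.0000, 0.0000, 2.0000)
after link 2: o_2 = (6.7321, -1.0000, 2.0000)
after link 3: o_3 = (6.7321, -1.0000, 3.0000)
after link 4: o_4 = (10.9462, -1.7010, 5.5981)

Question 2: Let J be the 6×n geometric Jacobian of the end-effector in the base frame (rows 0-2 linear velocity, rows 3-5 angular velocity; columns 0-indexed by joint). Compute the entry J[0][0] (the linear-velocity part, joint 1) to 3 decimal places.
1.701

axis z_0 = ẑ; lever o_n−o_0 = (10.9462,-1.7010,5.5981)
cross product → J_v[:, 0] = (1.7010,10.9462,-0.0000)
J_ω[:, 0] = z_0
entry J[0][0] = 1.7010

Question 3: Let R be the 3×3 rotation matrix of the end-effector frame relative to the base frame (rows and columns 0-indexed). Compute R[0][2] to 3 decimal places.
-0.433

End-effector z-axis (col 2 of R) = (-0.4330,-0.7500,0.5000)
R[0][2] = -0.4330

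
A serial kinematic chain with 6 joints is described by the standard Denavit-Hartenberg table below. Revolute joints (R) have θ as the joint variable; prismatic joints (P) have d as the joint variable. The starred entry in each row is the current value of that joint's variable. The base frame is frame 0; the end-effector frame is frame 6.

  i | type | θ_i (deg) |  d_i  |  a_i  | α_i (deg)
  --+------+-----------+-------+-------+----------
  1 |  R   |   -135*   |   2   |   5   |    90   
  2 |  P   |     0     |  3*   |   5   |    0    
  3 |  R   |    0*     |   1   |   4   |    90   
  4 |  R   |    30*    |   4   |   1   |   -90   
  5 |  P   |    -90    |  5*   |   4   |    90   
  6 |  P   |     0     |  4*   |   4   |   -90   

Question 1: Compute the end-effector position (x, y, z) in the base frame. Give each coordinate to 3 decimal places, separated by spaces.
after link 1: o_1 = (-3.5355, -3.5355, 2.0000)
after link 2: o_2 = (-9.1924, -4.9497, 2.0000)
after link 3: o_3 = (-12.7279, -7.0711, 2.0000)
after link 4: o_4 = (-13.6938, -7.3299, -2.0000)
after link 5: o_5 = (-14.9879, -2.5003, -6.0000)
after link 6: o_6 = (-11.1242, -1.4650, -10.0000)

-11.124 -1.465 -10.000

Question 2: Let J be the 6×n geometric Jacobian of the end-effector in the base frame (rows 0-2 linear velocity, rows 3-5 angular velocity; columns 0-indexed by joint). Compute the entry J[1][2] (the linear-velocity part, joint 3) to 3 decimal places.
-8.485

axis z_2 = (-0.7071,0.7071,0.0000); lever o_n−o_2 = (-1.9319,3.4848,-12.0000)
cross product → J_v[:, 2] = (-8.4853,-8.4853,-1.0981)
J_ω[:, 2] = z_2
entry J[1][2] = -8.4853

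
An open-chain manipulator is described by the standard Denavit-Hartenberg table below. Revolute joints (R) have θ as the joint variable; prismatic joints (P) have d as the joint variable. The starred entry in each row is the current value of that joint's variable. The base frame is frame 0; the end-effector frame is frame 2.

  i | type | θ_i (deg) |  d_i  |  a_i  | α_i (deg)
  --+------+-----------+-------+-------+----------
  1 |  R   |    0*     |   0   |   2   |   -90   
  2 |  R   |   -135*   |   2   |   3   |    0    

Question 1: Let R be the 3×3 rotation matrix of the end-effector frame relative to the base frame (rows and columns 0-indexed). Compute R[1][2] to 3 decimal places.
End-effector z-axis (col 2 of R) = (0.0000,1.0000,0.0000)
R[1][2] = 1.0000

1.000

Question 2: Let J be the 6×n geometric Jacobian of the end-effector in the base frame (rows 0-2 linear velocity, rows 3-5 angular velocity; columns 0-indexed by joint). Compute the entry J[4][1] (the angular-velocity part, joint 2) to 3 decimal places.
axis z_1 = (0.0000,1.0000,0.0000); lever o_n−o_1 = (-2.1213,2.0000,2.1213)
cross product → J_v[:, 1] = (2.1213,-0.0000,2.1213)
J_ω[:, 1] = z_1
entry J[4][1] = 1.0000

1.000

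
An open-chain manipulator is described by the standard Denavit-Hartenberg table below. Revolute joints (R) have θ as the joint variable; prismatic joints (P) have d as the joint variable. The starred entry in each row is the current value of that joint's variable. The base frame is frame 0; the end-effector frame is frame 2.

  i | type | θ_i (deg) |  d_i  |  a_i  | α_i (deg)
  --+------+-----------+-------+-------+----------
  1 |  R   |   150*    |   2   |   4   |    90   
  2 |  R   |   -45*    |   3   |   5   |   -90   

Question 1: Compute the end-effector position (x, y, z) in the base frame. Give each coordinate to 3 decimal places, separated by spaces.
-5.026 6.366 -1.536

after link 1: o_1 = (-3.4641, 2.0000, 2.0000)
after link 2: o_2 = (-5.0260, 6.3658, -1.5355)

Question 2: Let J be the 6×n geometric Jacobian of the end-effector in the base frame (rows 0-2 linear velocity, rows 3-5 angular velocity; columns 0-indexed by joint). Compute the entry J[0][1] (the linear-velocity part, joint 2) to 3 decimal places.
axis z_1 = (0.5000,0.8660,0.0000); lever o_n−o_1 = (-1.5619,4.3658,-3.5355)
cross product → J_v[:, 1] = (-3.0619,1.7678,3.5355)
J_ω[:, 1] = z_1
entry J[0][1] = -3.0619

-3.062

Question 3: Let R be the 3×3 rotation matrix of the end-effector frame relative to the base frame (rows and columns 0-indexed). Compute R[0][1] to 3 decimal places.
-0.500

End-effector y-axis (col 1 of R) = (-0.5000,-0.8660,-0.0000)
R[0][1] = -0.5000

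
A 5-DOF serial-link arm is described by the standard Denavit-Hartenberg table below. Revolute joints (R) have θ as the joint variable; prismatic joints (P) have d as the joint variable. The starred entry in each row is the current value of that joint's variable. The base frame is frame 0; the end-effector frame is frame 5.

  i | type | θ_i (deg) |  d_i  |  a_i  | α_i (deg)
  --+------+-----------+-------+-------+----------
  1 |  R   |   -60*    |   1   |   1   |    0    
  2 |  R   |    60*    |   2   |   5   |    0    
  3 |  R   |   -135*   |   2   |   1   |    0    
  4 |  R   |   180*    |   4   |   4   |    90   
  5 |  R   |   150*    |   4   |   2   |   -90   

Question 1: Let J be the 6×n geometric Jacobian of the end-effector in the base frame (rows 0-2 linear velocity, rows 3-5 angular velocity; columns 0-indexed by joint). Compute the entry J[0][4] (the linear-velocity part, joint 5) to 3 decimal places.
-0.707

axis z_4 = (0.7071,-0.7071,0.0000); lever o_n−o_4 = (1.6037,-4.0532,1.0000)
cross product → J_v[:, 4] = (-0.7071,-0.7071,-1.7321)
J_ω[:, 4] = z_4
entry J[0][4] = -0.7071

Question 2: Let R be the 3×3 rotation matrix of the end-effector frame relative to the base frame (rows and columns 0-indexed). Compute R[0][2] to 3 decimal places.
-0.354

End-effector z-axis (col 2 of R) = (-0.3536,-0.3536,-0.8660)
R[0][2] = -0.3536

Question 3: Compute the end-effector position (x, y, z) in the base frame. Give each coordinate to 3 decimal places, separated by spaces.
9.225 -2.798 10.000

after link 1: o_1 = (0.5000, -0.8660, 1.0000)
after link 2: o_2 = (5.5000, -0.8660, 3.0000)
after link 3: o_3 = (4.7929, -1.5731, 5.0000)
after link 4: o_4 = (7.6213, 1.2553, 9.0000)
after link 5: o_5 = (9.2250, -2.7979, 10.0000)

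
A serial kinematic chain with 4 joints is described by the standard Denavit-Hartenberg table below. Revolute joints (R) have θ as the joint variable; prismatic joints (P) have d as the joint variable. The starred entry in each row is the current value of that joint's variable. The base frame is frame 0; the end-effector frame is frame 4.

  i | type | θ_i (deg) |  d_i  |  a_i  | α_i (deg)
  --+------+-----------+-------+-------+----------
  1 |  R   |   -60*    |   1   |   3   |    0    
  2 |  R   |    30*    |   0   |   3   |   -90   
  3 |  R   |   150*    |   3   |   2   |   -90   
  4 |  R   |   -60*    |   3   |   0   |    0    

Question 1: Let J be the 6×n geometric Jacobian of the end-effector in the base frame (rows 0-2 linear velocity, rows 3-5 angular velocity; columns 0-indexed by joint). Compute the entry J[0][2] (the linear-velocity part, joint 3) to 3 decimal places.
1.384

axis z_2 = (0.5000,0.8660,0.0000); lever o_n−o_2 = (-1.2990,4.2141,1.5981)
cross product → J_v[:, 2] = (1.3840,-0.7990,3.2321)
J_ω[:, 2] = z_2
entry J[0][2] = 1.3840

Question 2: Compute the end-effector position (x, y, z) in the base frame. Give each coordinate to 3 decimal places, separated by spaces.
after link 1: o_1 = (1.5000, -2.5981, 1.0000)
after link 2: o_2 = (4.0981, -4.0981, 1.0000)
after link 3: o_3 = (4.0981, -0.6340, 0.0000)
after link 4: o_4 = (2.7990, 0.1160, 2.5981)

2.799 0.116 2.598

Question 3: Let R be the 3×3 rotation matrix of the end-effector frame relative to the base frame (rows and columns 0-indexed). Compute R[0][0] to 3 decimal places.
End-effector x-axis (col 0 of R) = (0.0580,0.9665,-0.2500)
R[0][0] = 0.0580

0.058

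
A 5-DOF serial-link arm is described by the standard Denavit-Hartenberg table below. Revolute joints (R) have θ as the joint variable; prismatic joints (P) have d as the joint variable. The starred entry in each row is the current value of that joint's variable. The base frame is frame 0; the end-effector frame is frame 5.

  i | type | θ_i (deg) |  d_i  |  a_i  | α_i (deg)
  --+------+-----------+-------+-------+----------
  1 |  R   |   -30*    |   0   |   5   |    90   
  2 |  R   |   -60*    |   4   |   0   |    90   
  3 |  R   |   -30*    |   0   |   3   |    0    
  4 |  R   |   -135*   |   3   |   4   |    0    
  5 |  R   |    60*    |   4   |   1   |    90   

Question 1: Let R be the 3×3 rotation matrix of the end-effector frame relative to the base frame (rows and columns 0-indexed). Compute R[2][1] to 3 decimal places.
-0.500

End-effector y-axis (col 1 of R) = (-0.7500,0.4330,-0.5000)
R[2][1] = -0.5000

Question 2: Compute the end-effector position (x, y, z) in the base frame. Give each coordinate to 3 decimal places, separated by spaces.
after link 1: o_1 = (4.3301, -2.5000, 0.0000)
after link 2: o_2 = (2.3301, -5.9641, 0.0000)
after link 3: o_3 = (4.2051, -5.3146, -2.2500)
after link 4: o_4 = (0.7997, -2.1530, -0.4039)
after link 5: o_5 = (-1.8294, 0.4802, -2.1798)

-1.829 0.480 -2.180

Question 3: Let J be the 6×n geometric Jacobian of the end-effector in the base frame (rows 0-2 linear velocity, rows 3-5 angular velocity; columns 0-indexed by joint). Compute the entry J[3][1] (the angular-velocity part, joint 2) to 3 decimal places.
axis z_1 = (-0.5000,-0.8660,0.0000); lever o_n−o_1 = (-6.1595,2.9802,-2.1798)
cross product → J_v[:, 1] = (1.8878,-1.0899,-6.8244)
J_ω[:, 1] = z_1
entry J[3][1] = -0.5000

-0.500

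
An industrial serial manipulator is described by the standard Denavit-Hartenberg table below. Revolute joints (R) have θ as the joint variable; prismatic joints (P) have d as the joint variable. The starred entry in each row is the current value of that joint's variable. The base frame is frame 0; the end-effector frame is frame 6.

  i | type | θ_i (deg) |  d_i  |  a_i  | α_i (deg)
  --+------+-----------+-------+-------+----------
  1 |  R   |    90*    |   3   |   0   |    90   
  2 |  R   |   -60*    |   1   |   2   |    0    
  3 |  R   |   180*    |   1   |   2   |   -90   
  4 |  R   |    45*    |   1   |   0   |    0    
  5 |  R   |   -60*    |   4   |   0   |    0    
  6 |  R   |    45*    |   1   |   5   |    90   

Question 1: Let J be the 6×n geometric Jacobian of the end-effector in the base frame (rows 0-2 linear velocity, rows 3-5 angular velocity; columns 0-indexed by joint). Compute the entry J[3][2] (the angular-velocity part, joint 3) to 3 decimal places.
axis z_2 = (1.0000,-0.0000,0.0000); lever o_n−o_2 = (-1.5000,-8.3612,2.4821)
cross product → J_v[:, 2] = (0.0000,-2.4821,-8.3612)
J_ω[:, 2] = z_2
entry J[3][2] = 1.0000

1.000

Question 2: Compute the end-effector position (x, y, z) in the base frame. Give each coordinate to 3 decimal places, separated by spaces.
after link 1: o_1 = (0.0000, 0.0000, 3.0000)
after link 2: o_2 = (1.0000, 1.0000, 1.2679)
after link 3: o_3 = (2.0000, 0.0000, 3.0000)
after link 4: o_4 = (2.0000, -0.8660, 2.5000)
after link 5: o_5 = (2.0000, -4.3301, 0.5000)
after link 6: o_6 = (-0.5000, -7.3612, 3.7500)

-0.500 -7.361 3.750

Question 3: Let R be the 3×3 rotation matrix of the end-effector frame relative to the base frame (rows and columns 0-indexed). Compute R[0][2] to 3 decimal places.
End-effector z-axis (col 2 of R) = (0.8660,-0.2500,0.4330)
R[0][2] = 0.8660

0.866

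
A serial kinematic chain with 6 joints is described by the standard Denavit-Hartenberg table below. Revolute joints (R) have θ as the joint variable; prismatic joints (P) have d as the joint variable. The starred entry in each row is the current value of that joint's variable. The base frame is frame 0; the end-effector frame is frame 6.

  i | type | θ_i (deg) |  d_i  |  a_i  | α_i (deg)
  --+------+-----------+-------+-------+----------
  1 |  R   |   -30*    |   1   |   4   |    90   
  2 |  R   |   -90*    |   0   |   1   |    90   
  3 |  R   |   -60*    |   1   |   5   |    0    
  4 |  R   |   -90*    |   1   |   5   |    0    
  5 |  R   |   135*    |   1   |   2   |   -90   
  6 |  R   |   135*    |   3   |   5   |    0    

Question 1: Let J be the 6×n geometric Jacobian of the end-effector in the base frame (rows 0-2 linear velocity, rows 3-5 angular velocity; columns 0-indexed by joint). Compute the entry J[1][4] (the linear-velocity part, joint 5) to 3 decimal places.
0.612

axis z_4 = (-0.8660,0.5000,-0.0000); lever o_n−o_4 = (0.5482,-4.1215,0.7068)
cross product → J_v[:, 4] = (0.3534,0.6121,3.2952)
J_ω[:, 4] = z_4
entry J[1][4] = 0.6121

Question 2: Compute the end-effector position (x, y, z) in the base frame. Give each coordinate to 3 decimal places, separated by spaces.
after link 1: o_1 = (3.4641, -2.0000, 1.0000)
after link 2: o_2 = (3.4641, -2.0000, 0.0000)
after link 3: o_3 = (4.7631, 2.2500, -2.5000)
after link 4: o_4 = (5.1471, 4.9151, 1.8301)
after link 5: o_5 = (4.5399, 5.8634, -0.1017)
after link 6: o_6 = (5.6953, 0.7936, 2.5369)

5.695 0.794 2.537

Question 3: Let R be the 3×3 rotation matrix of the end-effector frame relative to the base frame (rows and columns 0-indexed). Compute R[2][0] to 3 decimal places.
End-effector x-axis (col 0 of R) = (0.5209,-0.5120,0.6830)
R[2][0] = 0.6830

0.683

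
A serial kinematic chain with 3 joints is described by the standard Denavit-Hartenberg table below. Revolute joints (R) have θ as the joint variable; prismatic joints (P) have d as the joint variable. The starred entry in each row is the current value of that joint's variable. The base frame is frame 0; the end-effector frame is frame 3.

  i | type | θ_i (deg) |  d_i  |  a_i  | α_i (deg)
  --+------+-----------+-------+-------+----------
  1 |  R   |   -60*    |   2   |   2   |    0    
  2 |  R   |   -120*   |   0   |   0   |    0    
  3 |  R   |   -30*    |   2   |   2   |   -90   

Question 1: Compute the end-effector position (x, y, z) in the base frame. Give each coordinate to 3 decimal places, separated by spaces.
-0.732 -0.732 4.000

after link 1: o_1 = (1.0000, -1.7321, 2.0000)
after link 2: o_2 = (1.0000, -1.7321, 2.0000)
after link 3: o_3 = (-0.7321, -0.7321, 4.0000)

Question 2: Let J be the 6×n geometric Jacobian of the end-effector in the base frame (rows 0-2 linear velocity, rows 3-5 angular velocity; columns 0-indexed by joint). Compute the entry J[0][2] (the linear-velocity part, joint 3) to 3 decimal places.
axis z_2 = (0.0000,0.0000,1.0000); lever o_n−o_2 = (-1.7321,1.0000,2.0000)
cross product → J_v[:, 2] = (-1.0000,-1.7321,0.0000)
J_ω[:, 2] = z_2
entry J[0][2] = -1.0000

-1.000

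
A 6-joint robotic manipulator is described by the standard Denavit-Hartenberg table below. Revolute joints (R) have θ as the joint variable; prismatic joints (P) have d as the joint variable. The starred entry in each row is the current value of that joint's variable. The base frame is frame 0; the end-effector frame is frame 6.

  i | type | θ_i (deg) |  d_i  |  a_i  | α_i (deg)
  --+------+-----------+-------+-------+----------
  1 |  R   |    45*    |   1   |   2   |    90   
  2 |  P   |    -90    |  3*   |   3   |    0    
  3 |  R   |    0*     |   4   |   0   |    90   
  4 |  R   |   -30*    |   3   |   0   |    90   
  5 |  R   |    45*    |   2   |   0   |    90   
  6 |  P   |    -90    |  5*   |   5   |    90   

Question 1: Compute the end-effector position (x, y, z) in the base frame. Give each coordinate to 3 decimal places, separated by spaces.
7.330 -3.744 -6.562

after link 1: o_1 = (1.4142, 1.4142, 1.0000)
after link 2: o_2 = (3.5355, -0.7071, -2.0000)
after link 3: o_3 = (6.3640, -3.5355, -2.0000)
after link 4: o_4 = (4.2426, -5.6569, -2.0000)
after link 5: o_5 = (3.0179, -4.4321, -1.0000)
after link 6: o_6 = (7.3298, -3.7440, -6.5619)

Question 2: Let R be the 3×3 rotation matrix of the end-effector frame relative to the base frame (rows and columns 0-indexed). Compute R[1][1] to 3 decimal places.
End-effector y-axis (col 1 of R) = (0.2500,0.7500,-0.6124)
R[1][1] = 0.7500

0.750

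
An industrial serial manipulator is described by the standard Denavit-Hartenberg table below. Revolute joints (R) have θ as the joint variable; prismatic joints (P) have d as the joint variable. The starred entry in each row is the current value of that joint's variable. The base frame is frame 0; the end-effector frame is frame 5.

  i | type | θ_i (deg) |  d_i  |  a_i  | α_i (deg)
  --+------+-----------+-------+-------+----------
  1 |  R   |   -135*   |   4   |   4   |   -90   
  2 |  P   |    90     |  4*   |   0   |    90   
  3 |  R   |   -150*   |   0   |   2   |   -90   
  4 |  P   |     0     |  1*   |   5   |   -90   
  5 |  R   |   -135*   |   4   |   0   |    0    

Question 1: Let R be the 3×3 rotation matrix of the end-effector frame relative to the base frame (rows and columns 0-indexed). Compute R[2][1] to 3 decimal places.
0.259

End-effector y-axis (col 1 of R) = (-0.6830,0.6830,0.2588)
R[2][1] = 0.2588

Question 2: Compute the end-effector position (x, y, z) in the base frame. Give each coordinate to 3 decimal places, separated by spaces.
-0.259 0.259 9.562

after link 1: o_1 = (-2.8284, -2.8284, 4.0000)
after link 2: o_2 = (0.0000, -5.6569, 4.0000)
after link 3: o_3 = (-0.7071, -4.9497, 5.7321)
after link 4: o_4 = (-3.0872, -2.5696, 9.5622)
after link 5: o_5 = (-0.2588, 0.2588, 9.5622)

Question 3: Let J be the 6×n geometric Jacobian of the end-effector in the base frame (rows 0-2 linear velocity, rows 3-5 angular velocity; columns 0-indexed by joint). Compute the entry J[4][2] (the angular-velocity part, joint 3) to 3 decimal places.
-0.707

axis z_2 = (-0.7071,-0.7071,0.0000); lever o_n−o_2 = (-0.2588,5.9157,5.5622)
cross product → J_v[:, 2] = (-3.9331,3.9331,-4.3660)
J_ω[:, 2] = z_2
entry J[4][2] = -0.7071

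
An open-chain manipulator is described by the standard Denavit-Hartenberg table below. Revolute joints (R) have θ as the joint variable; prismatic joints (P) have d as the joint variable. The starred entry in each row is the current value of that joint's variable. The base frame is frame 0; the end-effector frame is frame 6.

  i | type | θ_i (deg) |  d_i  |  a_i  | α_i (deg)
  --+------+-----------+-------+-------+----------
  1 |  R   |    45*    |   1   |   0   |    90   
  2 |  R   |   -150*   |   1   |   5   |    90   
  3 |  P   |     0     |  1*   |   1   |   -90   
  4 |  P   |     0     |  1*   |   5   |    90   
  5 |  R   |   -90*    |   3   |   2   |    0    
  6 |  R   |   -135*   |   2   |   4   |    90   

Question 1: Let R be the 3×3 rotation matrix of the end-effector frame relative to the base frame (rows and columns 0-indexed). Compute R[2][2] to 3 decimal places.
-0.354

End-effector z-axis (col 2 of R) = (0.0670,-0.9330,-0.3536)
R[2][2] = -0.3536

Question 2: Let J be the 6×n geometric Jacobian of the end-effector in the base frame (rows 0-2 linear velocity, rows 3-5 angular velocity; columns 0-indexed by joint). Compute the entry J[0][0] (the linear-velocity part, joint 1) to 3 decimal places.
9.125

axis z_0 = ẑ; lever o_n−o_0 = (-5.1254,-9.1254,2.1104)
cross product → J_v[:, 0] = (9.1254,-5.1254,0.0000)
J_ω[:, 0] = z_0
entry J[0][0] = 9.1254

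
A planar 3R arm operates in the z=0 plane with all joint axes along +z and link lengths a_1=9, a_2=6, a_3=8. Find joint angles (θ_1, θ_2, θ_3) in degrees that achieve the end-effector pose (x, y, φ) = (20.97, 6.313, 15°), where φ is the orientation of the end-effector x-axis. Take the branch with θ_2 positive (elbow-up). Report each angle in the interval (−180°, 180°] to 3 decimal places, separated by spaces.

wrist centre = target − a_3·(cos φ, sin φ) = (13.2426, 4.2424)
cos θ_2 = (193.3646−9²−6²)/(2·9·6) = 0.7071; θ_2 = 45.0022° (elbow-up)
β = atan2(4.2424,13.2426) = 17.7636°; ψ = atan2(4.2428,13.2425) = 17.7651°
θ_1 = β − ψ = -0.0015°
θ_3 = φ − θ_1 − θ_2 = -30.0006° (wrapped to (-180°,180°])

-0.002 45.002 -30.001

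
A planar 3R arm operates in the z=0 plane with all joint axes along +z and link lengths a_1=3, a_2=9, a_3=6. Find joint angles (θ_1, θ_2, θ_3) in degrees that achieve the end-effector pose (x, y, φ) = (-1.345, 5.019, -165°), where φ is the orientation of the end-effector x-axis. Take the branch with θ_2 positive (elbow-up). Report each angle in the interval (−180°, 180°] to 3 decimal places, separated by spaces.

-45.003 120.003 120.000

wrist centre = target − a_3·(cos φ, sin φ) = (4.4506, 6.5719)
cos θ_2 = (62.9975−3²−9²)/(2·3·9) = -0.5000; θ_2 = 120.0031° (elbow-up)
β = atan2(6.5719,4.4506) = 55.8938°; ψ = atan2(7.7940,-1.5004) = 100.8967°
θ_1 = β − ψ = -45.0029°
θ_3 = φ − θ_1 − θ_2 = 119.9998° (wrapped to (-180°,180°])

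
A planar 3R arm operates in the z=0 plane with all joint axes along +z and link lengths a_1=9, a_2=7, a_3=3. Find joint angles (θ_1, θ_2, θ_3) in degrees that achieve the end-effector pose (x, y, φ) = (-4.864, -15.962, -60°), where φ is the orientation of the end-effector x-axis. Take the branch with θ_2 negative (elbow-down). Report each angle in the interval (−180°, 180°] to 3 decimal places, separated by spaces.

wrist centre = target − a_3·(cos φ, sin φ) = (-6.3640, -13.3639)
cos θ_2 = (219.0950−9²−7²)/(2·9·7) = 0.7071; θ_2 = -45.0003° (elbow-down)
β = atan2(-13.3639,-6.3640) = -115.4641°; ψ = atan2(-4.9498,13.9497) = -19.5362°
θ_1 = β − ψ = -95.9279°
θ_3 = φ − θ_1 − θ_2 = 80.9283° (wrapped to (-180°,180°])

-95.928 -45.000 80.928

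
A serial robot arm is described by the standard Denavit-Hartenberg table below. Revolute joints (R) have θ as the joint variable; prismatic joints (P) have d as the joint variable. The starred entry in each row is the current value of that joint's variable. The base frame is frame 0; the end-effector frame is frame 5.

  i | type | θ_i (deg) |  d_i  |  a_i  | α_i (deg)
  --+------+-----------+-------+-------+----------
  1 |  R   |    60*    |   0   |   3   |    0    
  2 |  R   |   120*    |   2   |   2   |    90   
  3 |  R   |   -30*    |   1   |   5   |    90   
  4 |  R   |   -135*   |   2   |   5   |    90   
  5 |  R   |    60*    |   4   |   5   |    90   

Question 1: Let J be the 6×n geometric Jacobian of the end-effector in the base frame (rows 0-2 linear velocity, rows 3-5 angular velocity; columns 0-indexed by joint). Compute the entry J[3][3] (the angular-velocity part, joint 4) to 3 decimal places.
0.500

axis z_3 = (0.5000,-0.0000,-0.8660); lever o_n−o_3 = (10.2073,-2.4749,-1.4162)
cross product → J_v[:, 3] = (-2.1433,-8.1317,-1.2374)
J_ω[:, 3] = z_3
entry J[3][3] = 0.5000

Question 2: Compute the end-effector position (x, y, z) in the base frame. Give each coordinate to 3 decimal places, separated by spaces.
5.377 1.123 -1.916

after link 1: o_1 = (1.5000, 2.5981, 0.0000)
after link 2: o_2 = (-0.5000, 2.5981, 2.0000)
after link 3: o_3 = (-4.8301, 3.5981, -0.5000)
after link 4: o_4 = (-0.7683, 0.0625, -0.4643)
after link 5: o_5 = (5.3772, 1.1232, -1.9162)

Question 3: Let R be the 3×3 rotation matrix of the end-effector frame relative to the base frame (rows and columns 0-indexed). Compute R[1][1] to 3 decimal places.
End-effector y-axis (col 1 of R) = (0.6124,0.7071,0.3536)
R[1][1] = 0.7071

0.707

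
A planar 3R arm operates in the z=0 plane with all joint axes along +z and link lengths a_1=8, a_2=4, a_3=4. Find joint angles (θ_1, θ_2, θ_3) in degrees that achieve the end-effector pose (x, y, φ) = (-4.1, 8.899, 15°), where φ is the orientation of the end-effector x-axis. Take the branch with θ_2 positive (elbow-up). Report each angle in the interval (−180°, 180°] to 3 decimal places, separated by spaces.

wrist centre = target − a_3·(cos φ, sin φ) = (-7.9637, 7.8637)
cos θ_2 = (125.2587−8²−4²)/(2·8·4) = 0.7072; θ_2 = 44.9951° (elbow-up)
β = atan2(7.8637,-7.9637) = 135.3619°; ψ = atan2(2.8282,10.8287) = 14.6373°
θ_1 = β − ψ = 120.7246°
θ_3 = φ − θ_1 − θ_2 = -150.7197° (wrapped to (-180°,180°])

120.725 44.995 -150.720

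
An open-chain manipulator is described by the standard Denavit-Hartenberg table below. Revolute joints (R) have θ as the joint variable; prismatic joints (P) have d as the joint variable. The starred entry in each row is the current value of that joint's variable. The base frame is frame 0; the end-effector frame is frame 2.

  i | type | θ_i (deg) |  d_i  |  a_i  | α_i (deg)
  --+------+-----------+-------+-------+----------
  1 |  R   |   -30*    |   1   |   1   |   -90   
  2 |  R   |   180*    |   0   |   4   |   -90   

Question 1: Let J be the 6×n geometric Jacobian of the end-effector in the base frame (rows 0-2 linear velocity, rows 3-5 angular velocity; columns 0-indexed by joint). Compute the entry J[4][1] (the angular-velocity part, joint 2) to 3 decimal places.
0.866

axis z_1 = (0.5000,0.8660,0.0000); lever o_n−o_1 = (-3.4641,2.0000,-0.0000)
cross product → J_v[:, 1] = (-0.0000,0.0000,4.0000)
J_ω[:, 1] = z_1
entry J[4][1] = 0.8660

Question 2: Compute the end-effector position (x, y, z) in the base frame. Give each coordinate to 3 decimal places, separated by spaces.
after link 1: o_1 = (0.8660, -0.5000, 1.0000)
after link 2: o_2 = (-2.5981, 1.5000, 1.0000)

-2.598 1.500 1.000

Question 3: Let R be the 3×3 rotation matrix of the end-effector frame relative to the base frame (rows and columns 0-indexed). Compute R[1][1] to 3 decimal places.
-0.866

End-effector y-axis (col 1 of R) = (-0.5000,-0.8660,0.0000)
R[1][1] = -0.8660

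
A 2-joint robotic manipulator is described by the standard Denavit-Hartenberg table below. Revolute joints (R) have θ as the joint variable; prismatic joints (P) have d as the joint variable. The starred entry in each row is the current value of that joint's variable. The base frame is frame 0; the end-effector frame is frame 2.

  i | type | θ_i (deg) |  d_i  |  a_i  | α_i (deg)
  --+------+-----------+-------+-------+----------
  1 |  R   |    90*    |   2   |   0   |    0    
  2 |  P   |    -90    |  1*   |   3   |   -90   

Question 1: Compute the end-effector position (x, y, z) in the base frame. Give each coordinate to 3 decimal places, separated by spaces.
after link 1: o_1 = (0.0000, 0.0000, 2.0000)
after link 2: o_2 = (3.0000, 0.0000, 3.0000)

3.000 0.000 3.000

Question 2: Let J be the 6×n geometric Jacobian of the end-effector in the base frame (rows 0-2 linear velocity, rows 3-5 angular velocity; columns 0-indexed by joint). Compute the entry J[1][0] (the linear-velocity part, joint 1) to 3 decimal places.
axis z_0 = ẑ; lever o_n−o_0 = (3.0000,0.0000,3.0000)
cross product → J_v[:, 0] = (0.0000,3.0000,0.0000)
J_ω[:, 0] = z_0
entry J[1][0] = 3.0000

3.000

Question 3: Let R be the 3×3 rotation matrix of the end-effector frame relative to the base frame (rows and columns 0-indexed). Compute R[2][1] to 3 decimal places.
-1.000

End-effector y-axis (col 1 of R) = (0.0000,0.0000,-1.0000)
R[2][1] = -1.0000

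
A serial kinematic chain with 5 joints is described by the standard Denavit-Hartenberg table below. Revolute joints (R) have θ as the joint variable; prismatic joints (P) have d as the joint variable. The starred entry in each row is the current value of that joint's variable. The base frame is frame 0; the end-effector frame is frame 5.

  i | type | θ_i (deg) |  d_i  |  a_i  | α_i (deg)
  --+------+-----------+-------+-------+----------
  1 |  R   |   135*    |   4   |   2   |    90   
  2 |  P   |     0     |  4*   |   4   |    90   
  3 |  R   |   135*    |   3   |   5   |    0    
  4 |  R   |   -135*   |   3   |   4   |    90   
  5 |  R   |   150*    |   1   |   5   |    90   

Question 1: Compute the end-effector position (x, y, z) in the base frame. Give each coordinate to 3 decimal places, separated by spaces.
3.112 6.131 -4.500

after link 1: o_1 = (-1.4142, 1.4142, 4.0000)
after link 2: o_2 = (-1.4142, 7.0711, 4.0000)
after link 3: o_3 = (3.5858, 7.0711, 1.0000)
after link 4: o_4 = (0.7574, 9.8995, -2.0000)
after link 5: o_5 = (3.1121, 6.1305, -4.5000)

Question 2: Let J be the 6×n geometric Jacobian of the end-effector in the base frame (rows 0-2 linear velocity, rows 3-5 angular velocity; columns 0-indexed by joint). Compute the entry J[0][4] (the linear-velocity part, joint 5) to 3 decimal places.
1.768

axis z_4 = (-0.7071,-0.7071,-0.0000); lever o_n−o_4 = (2.3548,-3.7690,-2.5000)
cross product → J_v[:, 4] = (1.7678,-1.7678,4.3301)
J_ω[:, 4] = z_4
entry J[0][4] = 1.7678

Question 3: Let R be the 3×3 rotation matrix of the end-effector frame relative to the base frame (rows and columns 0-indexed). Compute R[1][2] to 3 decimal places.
0.354

End-effector z-axis (col 2 of R) = (-0.3536,0.3536,-0.8660)
R[1][2] = 0.3536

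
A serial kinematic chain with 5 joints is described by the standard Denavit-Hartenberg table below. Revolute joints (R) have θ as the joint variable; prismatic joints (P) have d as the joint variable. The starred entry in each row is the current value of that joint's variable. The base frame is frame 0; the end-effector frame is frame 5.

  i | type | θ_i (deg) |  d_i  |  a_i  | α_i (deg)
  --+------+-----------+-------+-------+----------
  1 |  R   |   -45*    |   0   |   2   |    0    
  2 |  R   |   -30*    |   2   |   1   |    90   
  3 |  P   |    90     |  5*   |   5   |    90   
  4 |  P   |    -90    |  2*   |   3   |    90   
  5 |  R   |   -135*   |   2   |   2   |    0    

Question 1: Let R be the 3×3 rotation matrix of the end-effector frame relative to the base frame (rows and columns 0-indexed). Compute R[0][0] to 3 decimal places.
End-effector x-axis (col 0 of R) = (-0.8660,0.5000,-0.0000)
R[0][0] = -0.8660

-0.866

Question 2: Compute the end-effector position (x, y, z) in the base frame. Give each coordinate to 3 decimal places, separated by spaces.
after link 1: o_1 = (1.4142, -1.4142, 0.0000)
after link 2: o_2 = (1.6730, -2.3801, 2.0000)
after link 3: o_3 = (-3.1566, -3.6742, 7.0000)
after link 4: o_4 = (0.2588, -4.8296, 7.0000)
after link 5: o_5 = (-1.4732, -3.8296, 5.0000)

-1.473 -3.830 5.000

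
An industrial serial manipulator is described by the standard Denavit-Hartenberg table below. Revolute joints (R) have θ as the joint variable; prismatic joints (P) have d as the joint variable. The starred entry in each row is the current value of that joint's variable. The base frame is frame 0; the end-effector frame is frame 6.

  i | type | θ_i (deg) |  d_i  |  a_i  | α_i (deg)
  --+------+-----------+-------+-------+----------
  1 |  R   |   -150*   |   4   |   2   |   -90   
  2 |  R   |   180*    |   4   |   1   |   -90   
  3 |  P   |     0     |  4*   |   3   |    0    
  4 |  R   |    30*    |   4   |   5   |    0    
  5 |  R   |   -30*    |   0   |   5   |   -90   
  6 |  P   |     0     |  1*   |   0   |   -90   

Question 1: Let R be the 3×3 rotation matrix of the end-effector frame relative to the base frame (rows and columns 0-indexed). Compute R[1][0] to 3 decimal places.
0.500

End-effector x-axis (col 0 of R) = (0.8660,0.5000,-0.0000)
R[1][0] = 0.5000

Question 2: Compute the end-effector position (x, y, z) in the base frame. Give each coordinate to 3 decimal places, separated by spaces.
10.062 5.232 12.000

after link 1: o_1 = (-1.7321, -1.0000, 4.0000)
after link 2: o_2 = (1.1340, -3.9641, 4.0000)
after link 3: o_3 = (3.7321, -2.4641, 8.0000)
after link 4: o_4 = (6.2321, 1.8660, 12.0000)
after link 5: o_5 = (10.5622, 4.3660, 12.0000)
after link 6: o_6 = (10.0622, 5.2321, 12.0000)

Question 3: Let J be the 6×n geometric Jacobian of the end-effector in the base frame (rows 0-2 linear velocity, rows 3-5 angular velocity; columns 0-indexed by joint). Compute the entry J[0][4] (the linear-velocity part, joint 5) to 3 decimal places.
-3.366

axis z_4 = (0.0000,0.0000,1.0000); lever o_n−o_4 = (3.8301,3.3660,0.0000)
cross product → J_v[:, 4] = (-3.3660,3.8301,0.0000)
J_ω[:, 4] = z_4
entry J[0][4] = -3.3660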